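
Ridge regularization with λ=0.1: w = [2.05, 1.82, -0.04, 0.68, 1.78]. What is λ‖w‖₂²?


‖w‖₂² = (2.05)² + (1.82)² + (-0.04)² + (0.68)² + (1.78)²
     = 4.2025 + 3.3124 + 0.0016 + 0.4624 + 3.1684
     = 11.1473
λ·‖w‖₂² = 0.1·11.1473 = 1.11473

1.11473


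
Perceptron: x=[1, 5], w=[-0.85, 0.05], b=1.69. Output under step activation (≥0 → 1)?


z = (1)·(-0.85) + (5)·(0.05) + 1.69
  = 1.09
step(z) = 1 (z≥0)

1


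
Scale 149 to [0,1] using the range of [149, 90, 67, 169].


min=67, max=169
(149-67)/(169-67) = 82/102 = 0.8039

0.8039


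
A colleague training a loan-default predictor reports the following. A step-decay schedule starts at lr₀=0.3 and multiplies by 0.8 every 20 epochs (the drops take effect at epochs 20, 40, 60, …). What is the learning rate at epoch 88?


n_drops = ⌊88/20⌋ = 4
lr = 0.3·0.8^4 = 0.3·0.4096 = 0.12288

0.12288


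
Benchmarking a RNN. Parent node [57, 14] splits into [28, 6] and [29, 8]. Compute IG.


Parent = [57, 14], H_parent = 0.7163
H_left = 0.6723 (n=34), H_right = 0.7532 (n=37)
H_children = (34/71)·0.6723 + (37/71)·0.7532 = 0.7145
IG = 0.7163 - 0.7145 = 0.0018

0.0018


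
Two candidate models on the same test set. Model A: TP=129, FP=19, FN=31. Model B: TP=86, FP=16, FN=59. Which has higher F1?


Model A: P=129/148=0.8716, R=129/160=0.8063, F1=2PR/(P+R)=2TP/(2TP+FP+FN)=258/308=0.8377
Model B: P=86/102=0.8431, R=86/145=0.5931, F1=2PR/(P+R)=2TP/(2TP+FP+FN)=172/247=0.6964
0.8377 > 0.6964 → Model A

Model A


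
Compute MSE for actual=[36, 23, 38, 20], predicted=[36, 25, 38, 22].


Squared errors: (36-36)²=0, (23-25)²=4, (38-38)²=0, (20-22)²=4
Sum = 8
MSE = 8/4 = 2

2


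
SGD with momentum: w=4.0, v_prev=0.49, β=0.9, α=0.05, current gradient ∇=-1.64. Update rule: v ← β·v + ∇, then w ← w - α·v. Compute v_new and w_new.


v_new = 0.9·0.49 - 1.64 = 0.441 - 1.64 = -1.199
w_new = 4.0 - 0.05·-1.199 = 4.0 + 0.05995 = 4.05995

v_new=-1.199, w_new=4.05995


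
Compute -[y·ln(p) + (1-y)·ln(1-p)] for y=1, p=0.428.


BCE = -[y·ln(p) + (1-y)·ln(1-p)]
= -1·ln(0.428) - 0
= -ln(0.428) = 0.8486

0.8486


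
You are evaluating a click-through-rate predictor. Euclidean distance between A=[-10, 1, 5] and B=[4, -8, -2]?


d = √((-10-4)² + (1+ 8)² + (5+ 2)²)
  = √(196 + 81 + 49)
  = √326 = 18.0555

18.0555


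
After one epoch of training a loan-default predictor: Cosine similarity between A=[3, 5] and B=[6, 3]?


A·B = 3·6 + 5·3 = 33
‖A‖ = √34 = 5.831, ‖B‖ = √45 = 6.7082
cos = 33/(√34·√45) = 33/√1530 = 0.8437

0.8437


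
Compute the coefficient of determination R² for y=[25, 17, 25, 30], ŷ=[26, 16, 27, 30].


ȳ = 24.25
SS_res = Σ(y-ŷ)² = 6
SS_tot = Σ(y-ȳ)² = 86.75
R² = 1 - SS_res/SS_tot = 1 - 0.0692 = 0.9308

0.9308


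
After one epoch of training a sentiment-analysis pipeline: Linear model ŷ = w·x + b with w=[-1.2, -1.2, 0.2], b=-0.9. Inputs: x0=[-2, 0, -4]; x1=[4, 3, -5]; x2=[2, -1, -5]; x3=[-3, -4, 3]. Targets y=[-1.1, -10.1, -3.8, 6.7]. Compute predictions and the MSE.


ŷ0 = (-1.2)·(-2) + (-1.2)·(0) + (0.2)·(-4) - 0.9 = 0.7
ŷ1 = (-1.2)·(4) + (-1.2)·(3) + (0.2)·(-5) - 0.9 = -10.3
ŷ2 = (-1.2)·(2) + (-1.2)·(-1) + (0.2)·(-5) - 0.9 = -3.1
ŷ3 = (-1.2)·(-3) + (-1.2)·(-4) + (0.2)·(3) - 0.9 = 8.1
errors² = [3.24, 0.04, 0.49, 1.96]
MSE = 5.7300/4 = 1.4325

1.4325


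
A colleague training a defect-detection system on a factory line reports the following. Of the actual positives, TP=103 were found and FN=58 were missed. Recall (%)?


Recall = TP/(TP+FN)
= 103/(103+58)
= 103/161 = 63.98%

63.98%


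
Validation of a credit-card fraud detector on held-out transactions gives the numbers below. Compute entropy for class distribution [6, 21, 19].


Probabilities: [6/46, 21/46, 19/46] ≈ [0.1304, 0.4565, 0.413]
H = -((6/46)·log₂(6/46) + (21/46)·log₂(21/46) + (19/46)·log₂(19/46))
  = 1.4266 bits

1.4266 bits


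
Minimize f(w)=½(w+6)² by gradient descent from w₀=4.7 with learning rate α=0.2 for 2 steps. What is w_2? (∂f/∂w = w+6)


step 1: grad = 4.7+6 = 10.7; w = 4.7 - 0.2·(10.7) = 2.56
step 2: grad = 2.56+6 = 8.56; w = 2.56 - 0.2·(8.56) = 0.848

0.848


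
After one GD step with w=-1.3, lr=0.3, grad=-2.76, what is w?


w_new = w - α·∇
= -1.3 - 0.3·-2.76
= -1.3 + 0.828
= -0.472

-0.472


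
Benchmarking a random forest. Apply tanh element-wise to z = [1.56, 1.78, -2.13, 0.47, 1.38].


tanh(1.56) = 0.9154
tanh(1.78) = 0.9447
tanh(-2.13) = -0.9721
tanh(0.47) = 0.4382
tanh(1.38) = 0.881
result = [0.9154, 0.9447, -0.9721, 0.4382, 0.881]

[0.9154, 0.9447, -0.9721, 0.4382, 0.881]


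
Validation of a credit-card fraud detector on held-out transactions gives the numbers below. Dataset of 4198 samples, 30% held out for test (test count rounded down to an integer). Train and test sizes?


Test = ⌊4198·30/100⌋ = 1259
Train = 4198 - 1259 = 2939

Train: 2939, Test: 1259


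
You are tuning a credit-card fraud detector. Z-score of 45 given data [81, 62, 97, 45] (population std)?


μ = 71.25, σ = 19.5752
z = (45 - 71.25)/19.5752 = -1.341

-1.341


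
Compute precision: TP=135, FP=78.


Precision = TP/(TP+FP)
= 135/(135+78)
= 135/213 = 63.38%

63.38%


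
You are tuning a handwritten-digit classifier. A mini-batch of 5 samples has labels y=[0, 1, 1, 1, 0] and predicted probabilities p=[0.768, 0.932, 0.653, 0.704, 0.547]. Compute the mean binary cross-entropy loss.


L[0] = -ln(1-0.768) = -ln(0.232) = 1.461
L[1] = -ln(0.932) = 0.0704
L[2] = -ln(0.653) = 0.4262
L[3] = -ln(0.704) = 0.351
L[4] = -ln(1-0.547) = -ln(0.453) = 0.7919
mean = (1.461 + 0.0704 + 0.4262 + 0.351 + 0.7919)/5 = 0.6201

0.6201


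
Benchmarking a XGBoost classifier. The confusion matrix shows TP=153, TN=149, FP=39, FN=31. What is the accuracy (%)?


Accuracy = (TP+TN)/(TP+TN+FP+FN)
= (153+149)/(372)
= 302/372 = 81.18%

81.18%


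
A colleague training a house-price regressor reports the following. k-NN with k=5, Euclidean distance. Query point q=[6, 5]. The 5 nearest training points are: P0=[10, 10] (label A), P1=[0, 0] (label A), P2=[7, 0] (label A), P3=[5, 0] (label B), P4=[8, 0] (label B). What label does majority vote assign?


d(q,P0) = 6.4031  (label A)
d(q,P1) = 7.8102  (label A)
d(q,P2) = 5.099  (label A)
d(q,P3) = 5.099  (label B)
d(q,P4) = 5.3852  (label B)
Votes: A=3, B=2
Majority → A

A


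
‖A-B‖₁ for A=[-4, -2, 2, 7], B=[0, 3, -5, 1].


d = |-4-0| + |-2-3| + |2+ 5| + |7-1|
  = 4 + 5 + 7 + 6
  = 22

22


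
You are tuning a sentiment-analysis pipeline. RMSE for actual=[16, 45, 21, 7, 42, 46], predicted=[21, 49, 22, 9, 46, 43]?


MSE = 71/6 = 11.8333
RMSE = √(71/6) = 3.44

3.44


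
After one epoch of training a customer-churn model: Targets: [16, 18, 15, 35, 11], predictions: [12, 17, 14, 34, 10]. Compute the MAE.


Absolute errors: |16-12|=4, |18-17|=1, |15-14|=1, |35-34|=1, |11-10|=1
Sum = 8
MAE = 8/5 = 8/5

8/5


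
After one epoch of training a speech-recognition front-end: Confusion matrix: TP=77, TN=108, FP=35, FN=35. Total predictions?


Total = TP + TN + FP + FN
= 77 + 108 + 35 + 35
= 255
(Predicted positive: 112, predicted negative: 143)

255


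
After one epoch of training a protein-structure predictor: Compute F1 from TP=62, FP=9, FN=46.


Precision = 62/71 = 0.8732
Recall = 62/108 = 0.5741
F1 = 2·P·R/(P+R) = 2·TP/(2·TP+FP+FN) = 124/(124+9+46) = 124/179 = 0.6927

0.6927


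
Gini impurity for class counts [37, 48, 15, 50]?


Probabilities: [37/150, 48/150, 15/150, 50/150] ≈ [0.2467, 0.32, 0.1, 0.3333]
Σpᵢ² = (1369 + 2304 + 225 + 2500)/150² = 6398/22500
Gini = 1 - Σpᵢ² = 1 - 6398/22500 = 0.7156

0.7156


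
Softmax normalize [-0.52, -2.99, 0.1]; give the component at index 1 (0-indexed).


Exponentials: e^-0.52=0.5945, e^-2.99=0.0503, e^0.1=1.1052
Sum = 1.75
Softmax = [0.3397, 0.0287, 0.6315]
p[1] = 0.0503/1.75 = 0.0287

0.0287


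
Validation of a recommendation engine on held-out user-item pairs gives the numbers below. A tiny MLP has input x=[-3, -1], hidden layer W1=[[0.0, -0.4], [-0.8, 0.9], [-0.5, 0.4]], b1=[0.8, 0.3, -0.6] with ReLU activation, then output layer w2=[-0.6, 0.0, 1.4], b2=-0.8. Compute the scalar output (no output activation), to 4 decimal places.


z1[0] = (0.0)·(-3) + (-0.4)·(-1) + 0.8 = 1.2
z1[1] = (-0.8)·(-3) + (0.9)·(-1) + 0.3 = 1.8
z1[2] = (-0.5)·(-3) + (0.4)·(-1) - 0.6 = 0.5
h = ReLU(z1) = [1.2, 1.8, 0.5]
output = (-0.6)·(1.2) + (0.0)·(1.8) + (1.4)·(0.5) - 0.8 = -0.82

-0.82


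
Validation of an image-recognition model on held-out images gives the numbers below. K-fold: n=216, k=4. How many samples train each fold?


Fold size = 216/4 = 54
Training per fold = 216 - 54 = 162

162


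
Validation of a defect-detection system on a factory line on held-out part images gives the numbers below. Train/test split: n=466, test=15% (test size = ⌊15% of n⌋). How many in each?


Test = ⌊466·15/100⌋ = 69
Train = 466 - 69 = 397

Train: 397, Test: 69


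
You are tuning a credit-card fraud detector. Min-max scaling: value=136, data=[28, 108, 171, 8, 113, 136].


min=8, max=171
(136-8)/(171-8) = 128/163 = 0.7853

0.7853


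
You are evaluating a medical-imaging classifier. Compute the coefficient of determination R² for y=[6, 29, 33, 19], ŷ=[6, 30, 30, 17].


ȳ = 21.75
SS_res = Σ(y-ŷ)² = 14
SS_tot = Σ(y-ȳ)² = 434.75
R² = 1 - SS_res/SS_tot = 1 - 0.0322 = 0.9678

0.9678


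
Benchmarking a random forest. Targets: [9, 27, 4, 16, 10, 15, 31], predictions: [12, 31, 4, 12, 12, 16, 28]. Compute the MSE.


Squared errors: (9-12)²=9, (27-31)²=16, (4-4)²=0, (16-12)²=16, (10-12)²=4, (15-16)²=1, (31-28)²=9
Sum = 55
MSE = 55/7 = 55/7

55/7


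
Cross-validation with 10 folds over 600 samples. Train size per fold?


Fold size = 600/10 = 60
Training per fold = 600 - 60 = 540

540


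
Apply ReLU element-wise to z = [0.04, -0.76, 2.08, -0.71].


ReLU(0.04) = max(0, 0.04) = 0.04
ReLU(-0.76) = max(0, -0.76) = 0.0
ReLU(2.08) = max(0, 2.08) = 2.08
ReLU(-0.71) = max(0, -0.71) = 0.0
result = [0.04, 0.0, 2.08, 0.0]

[0.04, 0.0, 2.08, 0.0]


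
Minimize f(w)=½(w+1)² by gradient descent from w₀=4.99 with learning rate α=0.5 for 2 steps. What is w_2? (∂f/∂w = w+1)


step 1: grad = 4.99+1 = 5.99; w = 4.99 - 0.5·(5.99) = 1.995
step 2: grad = 1.995+1 = 2.995; w = 1.995 - 0.5·(2.995) = 0.4975

0.4975


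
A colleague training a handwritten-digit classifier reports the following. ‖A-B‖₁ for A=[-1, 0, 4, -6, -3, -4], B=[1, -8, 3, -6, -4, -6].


d = |-1-1| + |0+ 8| + |4-3| + |-6+ 6| + |-3+ 4| + |-4+ 6|
  = 2 + 8 + 1 + 0 + 1 + 2
  = 14

14


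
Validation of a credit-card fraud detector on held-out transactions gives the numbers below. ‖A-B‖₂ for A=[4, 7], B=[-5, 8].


d = √((4+ 5)² + (7-8)²)
  = √(81 + 1)
  = √82 = 9.0554

9.0554


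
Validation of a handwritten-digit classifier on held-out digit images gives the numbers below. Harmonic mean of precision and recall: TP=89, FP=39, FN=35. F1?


Precision = 89/128 = 0.6953
Recall = 89/124 = 0.7177
F1 = 2·P·R/(P+R) = 2·TP/(2·TP+FP+FN) = 178/(178+39+35) = 178/252 = 0.7063

0.7063


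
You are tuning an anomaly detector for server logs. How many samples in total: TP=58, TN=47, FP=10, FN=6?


Total = TP + TN + FP + FN
= 58 + 47 + 10 + 6
= 121
(Predicted positive: 68, predicted negative: 53)

121


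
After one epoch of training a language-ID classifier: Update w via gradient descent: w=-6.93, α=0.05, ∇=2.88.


w_new = w - α·∇
= -6.93 - 0.05·2.88
= -6.93 - 0.144
= -7.074

-7.074


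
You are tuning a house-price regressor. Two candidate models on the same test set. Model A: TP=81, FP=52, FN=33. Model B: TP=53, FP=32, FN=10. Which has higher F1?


Model A: P=81/133=0.609, R=81/114=0.7105, F1=2PR/(P+R)=2TP/(2TP+FP+FN)=162/247=0.6559
Model B: P=53/85=0.6235, R=53/63=0.8413, F1=2PR/(P+R)=2TP/(2TP+FP+FN)=106/148=0.7162
0.6559 < 0.7162 → Model B

Model B


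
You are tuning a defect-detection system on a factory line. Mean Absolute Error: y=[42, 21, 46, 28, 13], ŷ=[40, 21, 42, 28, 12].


Absolute errors: |42-40|=2, |21-21|=0, |46-42|=4, |28-28|=0, |13-12|=1
Sum = 7
MAE = 7/5 = 7/5

7/5


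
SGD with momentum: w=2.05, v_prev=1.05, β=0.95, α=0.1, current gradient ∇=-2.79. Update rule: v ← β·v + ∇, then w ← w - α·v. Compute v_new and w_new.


v_new = 0.95·1.05 - 2.79 = 0.9975 - 2.79 = -1.7925
w_new = 2.05 - 0.1·-1.7925 = 2.05 + 0.17925 = 2.22925

v_new=-1.7925, w_new=2.22925


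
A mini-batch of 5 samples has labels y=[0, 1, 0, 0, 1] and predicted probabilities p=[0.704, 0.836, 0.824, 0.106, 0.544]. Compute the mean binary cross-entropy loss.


L[0] = -ln(1-0.704) = -ln(0.296) = 1.2174
L[1] = -ln(0.836) = 0.1791
L[2] = -ln(1-0.824) = -ln(0.176) = 1.7373
L[3] = -ln(1-0.106) = -ln(0.894) = 0.112
L[4] = -ln(0.544) = 0.6088
mean = (1.2174 + 0.1791 + 1.7373 + 0.112 + 0.6088)/5 = 0.7709

0.7709


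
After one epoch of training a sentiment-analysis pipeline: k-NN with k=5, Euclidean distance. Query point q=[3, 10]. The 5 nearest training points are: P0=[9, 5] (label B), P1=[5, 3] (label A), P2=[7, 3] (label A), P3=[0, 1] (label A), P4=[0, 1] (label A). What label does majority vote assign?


d(q,P0) = 7.8102  (label B)
d(q,P1) = 7.2801  (label A)
d(q,P2) = 8.0623  (label A)
d(q,P3) = 9.4868  (label A)
d(q,P4) = 9.4868  (label A)
Votes: A=4, B=1
Majority → A

A


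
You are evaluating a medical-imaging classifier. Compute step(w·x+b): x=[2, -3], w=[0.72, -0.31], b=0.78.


z = (2)·(0.72) + (-3)·(-0.31) + 0.78
  = 3.15
step(z) = 1 (z≥0)

1


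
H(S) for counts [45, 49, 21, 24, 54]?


Probabilities: [45/193, 49/193, 21/193, 24/193, 54/193] ≈ [0.2332, 0.2539, 0.1088, 0.1244, 0.2798]
H = -((45/193)·log₂(45/193) + (49/193)·log₂(49/193) + (21/193)·log₂(21/193) + (24/193)·log₂(24/193) + (54/193)·log₂(54/193))
  = 2.2282 bits

2.2282 bits


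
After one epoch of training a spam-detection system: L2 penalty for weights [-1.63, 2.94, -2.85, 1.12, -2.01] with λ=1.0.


‖w‖₂² = (-1.63)² + (2.94)² + (-2.85)² + (1.12)² + (-2.01)²
     = 2.6569 + 8.6436 + 8.1225 + 1.2544 + 4.0401
     = 24.7175
λ·‖w‖₂² = 1.0·24.7175 = 24.7175

24.7175


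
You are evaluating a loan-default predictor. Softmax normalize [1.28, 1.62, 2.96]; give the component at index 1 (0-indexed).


Exponentials: e^1.28=3.5966, e^1.62=5.0531, e^2.96=19.298
Sum = 27.9477
Softmax = [0.1287, 0.1808, 0.6905]
p[1] = 5.0531/27.9477 = 0.1808

0.1808


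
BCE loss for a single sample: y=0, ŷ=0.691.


BCE = -[y·ln(p) + (1-y)·ln(1-p)]
= -0 - 1·ln(1-0.691)
= -ln(0.309) = 1.1744

1.1744


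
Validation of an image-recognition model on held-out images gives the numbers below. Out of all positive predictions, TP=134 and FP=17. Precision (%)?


Precision = TP/(TP+FP)
= 134/(134+17)
= 134/151 = 88.74%

88.74%


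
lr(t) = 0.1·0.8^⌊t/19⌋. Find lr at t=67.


n_drops = ⌊67/19⌋ = 3
lr = 0.1·0.8^3 = 0.1·0.512 = 0.0512

0.0512


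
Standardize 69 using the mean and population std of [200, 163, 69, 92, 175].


μ = 139.8, σ = 50.396
z = (69 - 139.8)/50.396 = -1.4049

-1.4049


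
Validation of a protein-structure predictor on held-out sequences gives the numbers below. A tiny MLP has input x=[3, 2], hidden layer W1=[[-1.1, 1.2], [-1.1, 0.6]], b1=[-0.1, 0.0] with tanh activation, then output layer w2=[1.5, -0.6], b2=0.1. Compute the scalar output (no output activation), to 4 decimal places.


z1[0] = (-1.1)·(3) + (1.2)·(2) - 0.1 = -1.0
z1[1] = (-1.1)·(3) + (0.6)·(2) + 0.0 = -2.1
h = tanh(z1) = [-0.7616, -0.9705]
output = (1.5)·(-0.7616) + (-0.6)·(-0.9705) + 0.1 = -0.4601

-0.4601


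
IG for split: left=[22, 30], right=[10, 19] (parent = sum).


Parent = [32, 49], H_parent = 0.968
H_left = 0.9829 (n=52), H_right = 0.9294 (n=29)
H_children = (52/81)·0.9829 + (29/81)·0.9294 = 0.9637
IG = 0.968 - 0.9637 = 0.0043

0.0043


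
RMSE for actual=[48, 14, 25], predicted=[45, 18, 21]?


MSE = 41/3 = 13.6667
RMSE = √(41/3) = 3.6968

3.6968


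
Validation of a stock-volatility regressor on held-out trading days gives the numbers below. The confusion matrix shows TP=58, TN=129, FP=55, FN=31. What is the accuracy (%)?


Accuracy = (TP+TN)/(TP+TN+FP+FN)
= (58+129)/(273)
= 187/273 = 68.5%

68.5%


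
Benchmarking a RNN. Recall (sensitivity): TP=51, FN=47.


Recall = TP/(TP+FN)
= 51/(51+47)
= 51/98 = 52.04%

52.04%


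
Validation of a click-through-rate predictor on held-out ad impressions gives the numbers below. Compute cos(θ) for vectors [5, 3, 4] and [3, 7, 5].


A·B = 5·3 + 3·7 + 4·5 = 56
‖A‖ = √50 = 7.0711, ‖B‖ = √83 = 9.1104
cos = 56/(√50·√83) = 56/√4150 = 0.8693

0.8693


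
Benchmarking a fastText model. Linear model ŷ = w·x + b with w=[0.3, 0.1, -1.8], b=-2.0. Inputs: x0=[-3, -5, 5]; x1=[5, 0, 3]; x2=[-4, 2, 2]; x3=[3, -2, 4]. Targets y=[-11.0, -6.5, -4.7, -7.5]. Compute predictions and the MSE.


ŷ0 = (0.3)·(-3) + (0.1)·(-5) + (-1.8)·(5) - 2.0 = -12.4
ŷ1 = (0.3)·(5) + (0.1)·(0) + (-1.8)·(3) - 2.0 = -5.9
ŷ2 = (0.3)·(-4) + (0.1)·(2) + (-1.8)·(2) - 2.0 = -6.6
ŷ3 = (0.3)·(3) + (0.1)·(-2) + (-1.8)·(4) - 2.0 = -8.5
errors² = [1.96, 0.36, 3.61, 1.0]
MSE = 6.9300/4 = 1.7325

1.7325


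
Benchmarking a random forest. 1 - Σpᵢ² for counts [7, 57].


Probabilities: [7/64, 57/64] ≈ [0.1094, 0.8906]
Σpᵢ² = (49 + 3249)/64² = 3298/4096
Gini = 1 - Σpᵢ² = 1 - 3298/4096 = 0.1948

0.1948


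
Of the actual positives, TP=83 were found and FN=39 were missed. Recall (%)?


Recall = TP/(TP+FN)
= 83/(83+39)
= 83/122 = 68.03%

68.03%


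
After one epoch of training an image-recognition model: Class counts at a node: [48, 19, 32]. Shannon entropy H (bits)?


Probabilities: [48/99, 19/99, 32/99] ≈ [0.4848, 0.1919, 0.3232]
H = -((48/99)·log₂(48/99) + (19/99)·log₂(19/99) + (32/99)·log₂(32/99))
  = 1.4901 bits

1.4901 bits


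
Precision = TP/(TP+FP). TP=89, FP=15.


Precision = TP/(TP+FP)
= 89/(89+15)
= 89/104 = 85.58%

85.58%


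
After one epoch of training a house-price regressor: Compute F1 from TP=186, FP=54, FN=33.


Precision = 186/240 = 0.775
Recall = 186/219 = 0.8493
F1 = 2·P·R/(P+R) = 2·TP/(2·TP+FP+FN) = 372/(372+54+33) = 372/459 = 0.8105

0.8105


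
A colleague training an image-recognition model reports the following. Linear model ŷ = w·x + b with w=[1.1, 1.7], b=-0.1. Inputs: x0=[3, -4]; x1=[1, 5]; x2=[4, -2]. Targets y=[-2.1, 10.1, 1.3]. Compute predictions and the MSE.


ŷ0 = (1.1)·(3) + (1.7)·(-4) - 0.1 = -3.6
ŷ1 = (1.1)·(1) + (1.7)·(5) - 0.1 = 9.5
ŷ2 = (1.1)·(4) + (1.7)·(-2) - 0.1 = 0.9
errors² = [2.25, 0.36, 0.16]
MSE = 2.7700/3 = 0.9233

0.9233


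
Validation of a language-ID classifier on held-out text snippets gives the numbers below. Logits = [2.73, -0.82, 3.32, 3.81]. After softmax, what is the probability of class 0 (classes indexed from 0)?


Exponentials: e^2.73=15.3329, e^-0.82=0.4404, e^3.32=27.6604, e^3.81=45.1504
Sum = 88.5841
Softmax = [0.1731, 0.005, 0.3122, 0.5097]
p[0] = 15.3329/88.5841 = 0.1731

0.1731


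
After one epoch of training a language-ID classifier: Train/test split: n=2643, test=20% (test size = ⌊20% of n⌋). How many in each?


Test = ⌊2643·20/100⌋ = 528
Train = 2643 - 528 = 2115

Train: 2115, Test: 528


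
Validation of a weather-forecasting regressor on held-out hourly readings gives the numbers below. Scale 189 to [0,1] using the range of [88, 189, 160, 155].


min=88, max=189
(189-88)/(189-88) = 101/101 = 1.0

1.0


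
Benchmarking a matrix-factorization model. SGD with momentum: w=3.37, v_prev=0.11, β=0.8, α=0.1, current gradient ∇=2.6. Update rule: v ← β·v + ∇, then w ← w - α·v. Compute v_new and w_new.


v_new = 0.8·0.11 + 2.6 = 0.088 + 2.6 = 2.688
w_new = 3.37 - 0.1·2.688 = 3.37 - 0.2688 = 3.1012

v_new=2.688, w_new=3.1012


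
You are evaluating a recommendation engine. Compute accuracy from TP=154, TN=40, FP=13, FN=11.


Accuracy = (TP+TN)/(TP+TN+FP+FN)
= (154+40)/(218)
= 194/218 = 88.99%

88.99%


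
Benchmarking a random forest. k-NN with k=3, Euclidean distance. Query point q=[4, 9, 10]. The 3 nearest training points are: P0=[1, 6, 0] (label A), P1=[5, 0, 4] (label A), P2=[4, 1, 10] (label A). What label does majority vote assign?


d(q,P0) = 10.8628  (label A)
d(q,P1) = 10.8628  (label A)
d(q,P2) = 8.0  (label A)
Votes: A=3, B=0
Majority → A

A


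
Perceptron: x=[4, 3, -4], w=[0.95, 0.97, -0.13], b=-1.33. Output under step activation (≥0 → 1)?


z = (4)·(0.95) + (3)·(0.97) + (-4)·(-0.13) - 1.33
  = 5.9
step(z) = 1 (z≥0)

1


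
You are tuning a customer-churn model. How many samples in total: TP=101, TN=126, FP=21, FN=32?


Total = TP + TN + FP + FN
= 101 + 126 + 21 + 32
= 280
(Predicted positive: 122, predicted negative: 158)

280


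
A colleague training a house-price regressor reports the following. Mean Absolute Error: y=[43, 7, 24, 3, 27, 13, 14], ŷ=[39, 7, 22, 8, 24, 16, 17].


Absolute errors: |43-39|=4, |7-7|=0, |24-22|=2, |3-8|=5, |27-24|=3, |13-16|=3, |14-17|=3
Sum = 20
MAE = 20/7 = 20/7

20/7


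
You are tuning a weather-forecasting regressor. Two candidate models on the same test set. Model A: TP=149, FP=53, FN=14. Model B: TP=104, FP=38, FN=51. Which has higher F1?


Model A: P=149/202=0.7376, R=149/163=0.9141, F1=2PR/(P+R)=2TP/(2TP+FP+FN)=298/365=0.8164
Model B: P=104/142=0.7324, R=104/155=0.671, F1=2PR/(P+R)=2TP/(2TP+FP+FN)=208/297=0.7003
0.8164 > 0.7003 → Model A

Model A


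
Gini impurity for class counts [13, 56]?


Probabilities: [13/69, 56/69] ≈ [0.1884, 0.8116]
Σpᵢ² = (169 + 3136)/69² = 3305/4761
Gini = 1 - Σpᵢ² = 1 - 3305/4761 = 0.3058

0.3058


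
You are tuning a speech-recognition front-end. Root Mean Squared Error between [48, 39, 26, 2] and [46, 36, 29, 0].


MSE = 26/4 = 6.5
RMSE = √(26/4) = 2.5495

2.5495


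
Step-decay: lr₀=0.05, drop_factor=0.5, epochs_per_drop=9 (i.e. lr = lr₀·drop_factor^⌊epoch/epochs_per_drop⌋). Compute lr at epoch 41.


n_drops = ⌊41/9⌋ = 4
lr = 0.05·0.5^4 = 0.05·0.0625 = 0.003125

0.003125


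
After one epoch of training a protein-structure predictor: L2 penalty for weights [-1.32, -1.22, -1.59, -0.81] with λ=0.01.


‖w‖₂² = (-1.32)² + (-1.22)² + (-1.59)² + (-0.81)²
     = 1.7424 + 1.4884 + 2.5281 + 0.6561
     = 6.415
λ·‖w‖₂² = 0.01·6.415 = 0.06415

0.06415


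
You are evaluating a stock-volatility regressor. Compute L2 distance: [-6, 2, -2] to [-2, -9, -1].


d = √((-6+ 2)² + (2+ 9)² + (-2+ 1)²)
  = √(16 + 121 + 1)
  = √138 = 11.7473

11.7473


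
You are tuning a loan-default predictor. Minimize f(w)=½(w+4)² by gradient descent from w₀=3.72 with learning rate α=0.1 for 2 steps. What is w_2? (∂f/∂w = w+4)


step 1: grad = 3.72+4 = 7.72; w = 3.72 - 0.1·(7.72) = 2.948
step 2: grad = 2.948+4 = 6.948; w = 2.948 - 0.1·(6.948) = 2.2532

2.2532


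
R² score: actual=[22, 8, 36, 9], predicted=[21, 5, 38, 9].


ȳ = 18.75
SS_res = Σ(y-ŷ)² = 14
SS_tot = Σ(y-ȳ)² = 518.75
R² = 1 - SS_res/SS_tot = 1 - 0.027 = 0.973

0.973


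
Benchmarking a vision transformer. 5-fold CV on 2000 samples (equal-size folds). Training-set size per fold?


Fold size = 2000/5 = 400
Training per fold = 2000 - 400 = 1600

1600


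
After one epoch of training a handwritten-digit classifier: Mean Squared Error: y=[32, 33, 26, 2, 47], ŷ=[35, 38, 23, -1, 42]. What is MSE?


Squared errors: (32-35)²=9, (33-38)²=25, (26-23)²=9, (2+ 1)²=9, (47-42)²=25
Sum = 77
MSE = 77/5 = 77/5

77/5


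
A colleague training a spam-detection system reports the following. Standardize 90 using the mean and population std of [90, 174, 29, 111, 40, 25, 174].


μ = 91.8571, σ = 59.7314
z = (90 - 91.8571)/59.7314 = -0.0311

-0.0311


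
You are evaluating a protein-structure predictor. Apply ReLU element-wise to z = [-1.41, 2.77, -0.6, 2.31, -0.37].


ReLU(-1.41) = max(0, -1.41) = 0.0
ReLU(2.77) = max(0, 2.77) = 2.77
ReLU(-0.6) = max(0, -0.6) = 0.0
ReLU(2.31) = max(0, 2.31) = 2.31
ReLU(-0.37) = max(0, -0.37) = 0.0
result = [0.0, 2.77, 0.0, 2.31, 0.0]

[0.0, 2.77, 0.0, 2.31, 0.0]


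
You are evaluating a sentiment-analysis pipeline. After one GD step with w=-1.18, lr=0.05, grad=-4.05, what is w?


w_new = w - α·∇
= -1.18 - 0.05·-4.05
= -1.18 + 0.2025
= -0.9775

-0.9775


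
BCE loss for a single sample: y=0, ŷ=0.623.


BCE = -[y·ln(p) + (1-y)·ln(1-p)]
= -0 - 1·ln(1-0.623)
= -ln(0.377) = 0.9755

0.9755


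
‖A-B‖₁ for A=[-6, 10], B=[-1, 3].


d = |-6+ 1| + |10-3|
  = 5 + 7
  = 12

12


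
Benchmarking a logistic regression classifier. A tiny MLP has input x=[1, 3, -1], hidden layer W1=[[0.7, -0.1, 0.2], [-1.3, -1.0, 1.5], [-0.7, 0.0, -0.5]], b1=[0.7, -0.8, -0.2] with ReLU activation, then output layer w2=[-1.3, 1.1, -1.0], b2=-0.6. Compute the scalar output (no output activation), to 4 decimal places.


z1[0] = (0.7)·(1) + (-0.1)·(3) + (0.2)·(-1) + 0.7 = 0.9
z1[1] = (-1.3)·(1) + (-1.0)·(3) + (1.5)·(-1) - 0.8 = -6.6
z1[2] = (-0.7)·(1) + (0.0)·(3) + (-0.5)·(-1) - 0.2 = -0.4
h = ReLU(z1) = [0.9, 0.0, 0.0]
output = (-1.3)·(0.9) + (1.1)·(0.0) + (-1.0)·(0.0) - 0.6 = -1.77

-1.77


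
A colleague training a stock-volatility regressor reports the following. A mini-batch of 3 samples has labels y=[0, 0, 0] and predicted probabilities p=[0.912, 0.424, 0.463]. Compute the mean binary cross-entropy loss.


L[0] = -ln(1-0.912) = -ln(0.088) = 2.4304
L[1] = -ln(1-0.424) = -ln(0.576) = 0.5516
L[2] = -ln(1-0.463) = -ln(0.537) = 0.6218
mean = (2.4304 + 0.5516 + 0.6218)/3 = 1.2013

1.2013


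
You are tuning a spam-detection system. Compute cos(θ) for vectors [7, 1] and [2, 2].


A·B = 7·2 + 1·2 = 16
‖A‖ = √50 = 7.0711, ‖B‖ = √8 = 2.8284
cos = 16/(√50·√8) = 16/√400 = 0.8

0.8


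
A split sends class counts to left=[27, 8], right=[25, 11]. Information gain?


Parent = [52, 19], H_parent = 0.838
H_left = 0.7755 (n=35), H_right = 0.888 (n=36)
H_children = (35/71)·0.7755 + (36/71)·0.888 = 0.8325
IG = 0.838 - 0.8325 = 0.0055

0.0055


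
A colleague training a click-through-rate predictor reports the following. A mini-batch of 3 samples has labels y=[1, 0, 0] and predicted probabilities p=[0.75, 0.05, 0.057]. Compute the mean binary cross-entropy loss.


L[0] = -ln(0.75) = 0.2877
L[1] = -ln(1-0.05) = -ln(0.95) = 0.0513
L[2] = -ln(1-0.057) = -ln(0.943) = 0.0587
mean = (0.2877 + 0.0513 + 0.0587)/3 = 0.1326

0.1326


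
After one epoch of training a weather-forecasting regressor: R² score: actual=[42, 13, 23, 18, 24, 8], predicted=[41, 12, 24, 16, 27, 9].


ȳ = 21.3333
SS_res = Σ(y-ŷ)² = 17
SS_tot = Σ(y-ȳ)² = 695.33
R² = 1 - SS_res/SS_tot = 1 - 0.0244 = 0.9756

0.9756


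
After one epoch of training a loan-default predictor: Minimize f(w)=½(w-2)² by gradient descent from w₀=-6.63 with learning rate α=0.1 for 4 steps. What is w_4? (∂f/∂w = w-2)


step 1: grad = -6.63-2 = -8.63; w = -6.63 - 0.1·(-8.63) = -5.767
step 2: grad = -5.767-2 = -7.767; w = -5.767 - 0.1·(-7.767) = -4.9903
step 3: grad = -4.9903-2 = -6.9903; w = -4.9903 - 0.1·(-6.9903) = -4.29127
step 4: grad = -4.29127-2 = -6.29127; w = -4.29127 - 0.1·(-6.29127) = -3.662143

-3.662143


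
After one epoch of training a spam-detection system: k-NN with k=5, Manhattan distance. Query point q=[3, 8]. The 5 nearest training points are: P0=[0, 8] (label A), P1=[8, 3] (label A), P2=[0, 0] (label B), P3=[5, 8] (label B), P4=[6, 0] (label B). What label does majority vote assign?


d(q,P0) = 3  (label A)
d(q,P1) = 10  (label A)
d(q,P2) = 11  (label B)
d(q,P3) = 2  (label B)
d(q,P4) = 11  (label B)
Votes: A=2, B=3
Majority → B

B


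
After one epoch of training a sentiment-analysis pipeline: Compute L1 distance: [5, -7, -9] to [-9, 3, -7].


d = |5+ 9| + |-7-3| + |-9+ 7|
  = 14 + 10 + 2
  = 26

26


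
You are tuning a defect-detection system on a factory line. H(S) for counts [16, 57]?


Probabilities: [16/73, 57/73] ≈ [0.2192, 0.7808]
H = -((16/73)·log₂(16/73) + (57/73)·log₂(57/73))
  = 0.7587 bits

0.7587 bits


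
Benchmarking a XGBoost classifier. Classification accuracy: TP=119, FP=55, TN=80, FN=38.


Accuracy = (TP+TN)/(TP+TN+FP+FN)
= (119+80)/(292)
= 199/292 = 68.15%

68.15%


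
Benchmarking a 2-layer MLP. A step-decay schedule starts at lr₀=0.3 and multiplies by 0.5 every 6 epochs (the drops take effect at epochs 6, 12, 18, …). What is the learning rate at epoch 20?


n_drops = ⌊20/6⌋ = 3
lr = 0.3·0.5^3 = 0.3·0.125 = 0.0375

0.0375


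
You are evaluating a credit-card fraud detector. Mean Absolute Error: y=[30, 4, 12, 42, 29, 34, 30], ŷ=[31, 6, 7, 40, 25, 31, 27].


Absolute errors: |30-31|=1, |4-6|=2, |12-7|=5, |42-40|=2, |29-25|=4, |34-31|=3, |30-27|=3
Sum = 20
MAE = 20/7 = 20/7

20/7


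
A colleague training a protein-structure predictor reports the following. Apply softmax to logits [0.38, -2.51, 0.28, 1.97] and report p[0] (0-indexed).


Exponentials: e^0.38=1.4623, e^-2.51=0.0813, e^0.28=1.3231, e^1.97=7.1707
Sum = 10.0374
Softmax = [0.1457, 0.0081, 0.1318, 0.7144]
p[0] = 1.4623/10.0374 = 0.1457

0.1457


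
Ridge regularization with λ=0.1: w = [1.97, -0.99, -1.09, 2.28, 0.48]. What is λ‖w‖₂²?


‖w‖₂² = (1.97)² + (-0.99)² + (-1.09)² + (2.28)² + (0.48)²
     = 3.8809 + 0.9801 + 1.1881 + 5.1984 + 0.2304
     = 11.4779
λ·‖w‖₂² = 0.1·11.4779 = 1.14779

1.14779


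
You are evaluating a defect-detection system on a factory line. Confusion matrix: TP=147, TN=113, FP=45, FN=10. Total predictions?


Total = TP + TN + FP + FN
= 147 + 113 + 45 + 10
= 315
(Predicted positive: 192, predicted negative: 123)

315


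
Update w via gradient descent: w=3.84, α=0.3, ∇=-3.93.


w_new = w - α·∇
= 3.84 - 0.3·-3.93
= 3.84 + 1.179
= 5.019

5.019


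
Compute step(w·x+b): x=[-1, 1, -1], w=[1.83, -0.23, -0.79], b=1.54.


z = (-1)·(1.83) + (1)·(-0.23) + (-1)·(-0.79) + 1.54
  = 0.27
step(z) = 1 (z≥0)

1


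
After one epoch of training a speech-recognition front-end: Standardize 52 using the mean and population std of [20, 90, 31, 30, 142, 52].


μ = 60.8333, σ = 42.8657
z = (52 - 60.8333)/42.8657 = -0.2061

-0.2061


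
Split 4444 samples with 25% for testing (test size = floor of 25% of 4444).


Test = ⌊4444·25/100⌋ = 1111
Train = 4444 - 1111 = 3333

Train: 3333, Test: 1111


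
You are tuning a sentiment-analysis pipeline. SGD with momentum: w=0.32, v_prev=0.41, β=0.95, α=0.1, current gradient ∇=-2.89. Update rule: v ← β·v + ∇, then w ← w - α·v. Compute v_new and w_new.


v_new = 0.95·0.41 - 2.89 = 0.3895 - 2.89 = -2.5005
w_new = 0.32 - 0.1·-2.5005 = 0.32 + 0.25005 = 0.57005

v_new=-2.5005, w_new=0.57005


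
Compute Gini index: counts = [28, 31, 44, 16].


Probabilities: [28/119, 31/119, 44/119, 16/119] ≈ [0.2353, 0.2605, 0.3697, 0.1345]
Σpᵢ² = (784 + 961 + 1936 + 256)/119² = 3937/14161
Gini = 1 - Σpᵢ² = 1 - 3937/14161 = 0.722

0.722


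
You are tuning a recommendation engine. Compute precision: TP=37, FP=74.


Precision = TP/(TP+FP)
= 37/(37+74)
= 37/111 = 33.33%

33.33%


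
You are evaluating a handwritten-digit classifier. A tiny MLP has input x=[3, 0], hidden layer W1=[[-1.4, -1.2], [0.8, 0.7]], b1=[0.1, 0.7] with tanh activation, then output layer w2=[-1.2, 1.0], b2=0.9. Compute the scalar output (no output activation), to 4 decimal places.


z1[0] = (-1.4)·(3) + (-1.2)·(0) + 0.1 = -4.1
z1[1] = (0.8)·(3) + (0.7)·(0) + 0.7 = 3.1
h = tanh(z1) = [-0.9995, 0.9959]
output = (-1.2)·(-0.9995) + (1.0)·(0.9959) + 0.9 = 3.0953

3.0953


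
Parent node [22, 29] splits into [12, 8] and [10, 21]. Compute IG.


Parent = [22, 29], H_parent = 0.9864
H_left = 0.971 (n=20), H_right = 0.9072 (n=31)
H_children = (20/51)·0.971 + (31/51)·0.9072 = 0.9322
IG = 0.9864 - 0.9322 = 0.0542

0.0542


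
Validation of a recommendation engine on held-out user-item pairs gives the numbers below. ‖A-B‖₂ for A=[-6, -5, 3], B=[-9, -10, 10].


d = √((-6+ 9)² + (-5+ 10)² + (3-10)²)
  = √(9 + 25 + 49)
  = √83 = 9.1104

9.1104


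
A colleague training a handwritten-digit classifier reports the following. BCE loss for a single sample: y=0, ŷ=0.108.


BCE = -[y·ln(p) + (1-y)·ln(1-p)]
= -0 - 1·ln(1-0.108)
= -ln(0.892) = 0.1143

0.1143


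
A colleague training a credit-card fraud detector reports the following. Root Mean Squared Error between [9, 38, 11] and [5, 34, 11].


MSE = 32/3 = 10.6667
RMSE = √(32/3) = 3.266

3.266


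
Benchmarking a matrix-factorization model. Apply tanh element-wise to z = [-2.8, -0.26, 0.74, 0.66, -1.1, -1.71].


tanh(-2.8) = -0.9926
tanh(-0.26) = -0.2543
tanh(0.74) = 0.6291
tanh(0.66) = 0.5784
tanh(-1.1) = -0.8005
tanh(-1.71) = -0.9366
result = [-0.9926, -0.2543, 0.6291, 0.5784, -0.8005, -0.9366]

[-0.9926, -0.2543, 0.6291, 0.5784, -0.8005, -0.9366]


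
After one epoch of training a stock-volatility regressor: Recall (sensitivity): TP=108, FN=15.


Recall = TP/(TP+FN)
= 108/(108+15)
= 108/123 = 87.8%

87.8%


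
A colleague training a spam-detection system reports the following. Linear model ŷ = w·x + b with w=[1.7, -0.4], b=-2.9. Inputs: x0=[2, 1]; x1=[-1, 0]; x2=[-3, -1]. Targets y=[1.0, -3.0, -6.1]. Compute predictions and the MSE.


ŷ0 = (1.7)·(2) + (-0.4)·(1) - 2.9 = 0.1
ŷ1 = (1.7)·(-1) + (-0.4)·(0) - 2.9 = -4.6
ŷ2 = (1.7)·(-3) + (-0.4)·(-1) - 2.9 = -7.6
errors² = [0.81, 2.56, 2.25]
MSE = 5.6200/3 = 1.8733

1.8733


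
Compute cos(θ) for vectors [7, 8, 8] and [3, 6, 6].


A·B = 7·3 + 8·6 + 8·6 = 117
‖A‖ = √177 = 13.3041, ‖B‖ = √81 = 9
cos = 117/(√177·√81) = 117/√14337 = 0.9771

0.9771


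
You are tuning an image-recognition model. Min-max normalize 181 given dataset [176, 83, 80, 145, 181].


min=80, max=181
(181-80)/(181-80) = 101/101 = 1.0

1.0


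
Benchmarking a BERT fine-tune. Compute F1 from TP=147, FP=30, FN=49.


Precision = 147/177 = 0.8305
Recall = 147/196 = 0.75
F1 = 2·P·R/(P+R) = 2·TP/(2·TP+FP+FN) = 294/(294+30+49) = 294/373 = 0.7882

0.7882


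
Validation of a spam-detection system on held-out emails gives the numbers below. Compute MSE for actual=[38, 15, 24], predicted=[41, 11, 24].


Squared errors: (38-41)²=9, (15-11)²=16, (24-24)²=0
Sum = 25
MSE = 25/3 = 25/3

25/3


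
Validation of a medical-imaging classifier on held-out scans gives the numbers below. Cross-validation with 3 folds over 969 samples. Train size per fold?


Fold size = 969/3 = 323
Training per fold = 969 - 323 = 646

646


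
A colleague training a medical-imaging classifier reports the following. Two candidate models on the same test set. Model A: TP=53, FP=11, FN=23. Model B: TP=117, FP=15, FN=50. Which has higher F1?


Model A: P=53/64=0.8281, R=53/76=0.6974, F1=2PR/(P+R)=2TP/(2TP+FP+FN)=106/140=0.7571
Model B: P=117/132=0.8864, R=117/167=0.7006, F1=2PR/(P+R)=2TP/(2TP+FP+FN)=234/299=0.7826
0.7571 < 0.7826 → Model B

Model B


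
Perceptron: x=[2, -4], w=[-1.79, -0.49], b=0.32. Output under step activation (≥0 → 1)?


z = (2)·(-1.79) + (-4)·(-0.49) + 0.32
  = -1.3
step(z) = 0 (z<0)

0


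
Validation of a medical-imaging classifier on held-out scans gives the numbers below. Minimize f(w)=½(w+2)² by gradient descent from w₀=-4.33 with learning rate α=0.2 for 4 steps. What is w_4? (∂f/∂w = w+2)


step 1: grad = -4.33+2 = -2.33; w = -4.33 - 0.2·(-2.33) = -3.864
step 2: grad = -3.864+2 = -1.864; w = -3.864 - 0.2·(-1.864) = -3.4912
step 3: grad = -3.4912+2 = -1.4912; w = -3.4912 - 0.2·(-1.4912) = -3.19296
step 4: grad = -3.19296+2 = -1.19296; w = -3.19296 - 0.2·(-1.19296) = -2.954368

-2.954368


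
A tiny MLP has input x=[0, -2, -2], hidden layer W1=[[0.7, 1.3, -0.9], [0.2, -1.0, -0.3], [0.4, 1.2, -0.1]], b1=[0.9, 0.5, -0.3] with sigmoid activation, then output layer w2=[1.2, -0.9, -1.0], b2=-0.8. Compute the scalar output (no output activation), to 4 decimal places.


z1[0] = (0.7)·(0) + (1.3)·(-2) + (-0.9)·(-2) + 0.9 = 0.1
z1[1] = (0.2)·(0) + (-1.0)·(-2) + (-0.3)·(-2) + 0.5 = 3.1
z1[2] = (0.4)·(0) + (1.2)·(-2) + (-0.1)·(-2) - 0.3 = -2.5
h = sigmoid(z1) = [0.525, 0.9569, 0.0759]
output = (1.2)·(0.525) + (-0.9)·(0.9569) + (-1.0)·(0.0759) - 0.8 = -1.1071

-1.1071


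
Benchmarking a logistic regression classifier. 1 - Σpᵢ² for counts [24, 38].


Probabilities: [24/62, 38/62] ≈ [0.3871, 0.6129]
Σpᵢ² = (576 + 1444)/62² = 2020/3844
Gini = 1 - Σpᵢ² = 1 - 2020/3844 = 0.4745

0.4745


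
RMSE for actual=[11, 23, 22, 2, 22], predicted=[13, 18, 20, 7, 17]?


MSE = 83/5 = 16.6
RMSE = √(83/5) = 4.0743

4.0743


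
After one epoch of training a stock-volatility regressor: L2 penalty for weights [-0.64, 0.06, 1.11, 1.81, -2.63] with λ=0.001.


‖w‖₂² = (-0.64)² + (0.06)² + (1.11)² + (1.81)² + (-2.63)²
     = 0.4096 + 0.0036 + 1.2321 + 3.2761 + 6.9169
     = 11.8383
λ·‖w‖₂² = 0.001·11.8383 = 0.011838

0.011838


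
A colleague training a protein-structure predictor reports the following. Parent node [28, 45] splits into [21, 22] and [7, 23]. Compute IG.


Parent = [28, 45], H_parent = 0.9605
H_left = 0.9996 (n=43), H_right = 0.7838 (n=30)
H_children = (43/73)·0.9996 + (30/73)·0.7838 = 0.9109
IG = 0.9605 - 0.9109 = 0.0496

0.0496


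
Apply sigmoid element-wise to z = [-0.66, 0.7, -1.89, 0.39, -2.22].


σ(-0.66) = 1/(1+e^0.66) = 0.3407
σ(0.7) = 1/(1+e^-0.7) = 0.6682
σ(-1.89) = 1/(1+e^1.89) = 0.1312
σ(0.39) = 1/(1+e^-0.39) = 0.5963
σ(-2.22) = 1/(1+e^2.22) = 0.098
result = [0.3407, 0.6682, 0.1312, 0.5963, 0.098]

[0.3407, 0.6682, 0.1312, 0.5963, 0.098]


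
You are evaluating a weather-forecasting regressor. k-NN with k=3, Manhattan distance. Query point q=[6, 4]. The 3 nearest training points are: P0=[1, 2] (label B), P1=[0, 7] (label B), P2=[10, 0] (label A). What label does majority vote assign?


d(q,P0) = 7  (label B)
d(q,P1) = 9  (label B)
d(q,P2) = 8  (label A)
Votes: A=1, B=2
Majority → B

B


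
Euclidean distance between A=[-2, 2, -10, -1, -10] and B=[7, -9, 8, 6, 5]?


d = √((-2-7)² + (2+ 9)² + (-10-8)² + (-1-6)² + (-10-5)²)
  = √(81 + 121 + 324 + 49 + 225)
  = √800 = 28.2843

28.2843


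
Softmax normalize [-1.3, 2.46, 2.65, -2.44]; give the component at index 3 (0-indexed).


Exponentials: e^-1.3=0.2725, e^2.46=11.7048, e^2.65=14.154, e^-2.44=0.0872
Sum = 26.2185
Softmax = [0.0104, 0.4464, 0.5398, 0.0033]
p[3] = 0.0872/26.2185 = 0.0033

0.0033


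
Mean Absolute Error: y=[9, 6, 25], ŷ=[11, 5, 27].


Absolute errors: |9-11|=2, |6-5|=1, |25-27|=2
Sum = 5
MAE = 5/3 = 5/3

5/3


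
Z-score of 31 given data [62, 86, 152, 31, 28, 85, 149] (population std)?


μ = 84.7143, σ = 46.7202
z = (31 - 84.7143)/46.7202 = -1.1497

-1.1497


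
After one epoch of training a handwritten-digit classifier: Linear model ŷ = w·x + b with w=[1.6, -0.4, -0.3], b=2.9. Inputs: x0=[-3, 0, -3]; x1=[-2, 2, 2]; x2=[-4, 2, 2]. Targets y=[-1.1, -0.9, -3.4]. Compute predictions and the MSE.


ŷ0 = (1.6)·(-3) + (-0.4)·(0) + (-0.3)·(-3) + 2.9 = -1.0
ŷ1 = (1.6)·(-2) + (-0.4)·(2) + (-0.3)·(2) + 2.9 = -1.7
ŷ2 = (1.6)·(-4) + (-0.4)·(2) + (-0.3)·(2) + 2.9 = -4.9
errors² = [0.01, 0.64, 2.25]
MSE = 2.9000/3 = 0.9667

0.9667


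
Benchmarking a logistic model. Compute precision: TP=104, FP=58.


Precision = TP/(TP+FP)
= 104/(104+58)
= 104/162 = 64.2%

64.2%


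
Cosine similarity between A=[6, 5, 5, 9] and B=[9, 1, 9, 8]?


A·B = 6·9 + 5·1 + 5·9 + 9·8 = 176
‖A‖ = √167 = 12.9228, ‖B‖ = √227 = 15.0665
cos = 176/(√167·√227) = 176/√37909 = 0.9039

0.9039
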